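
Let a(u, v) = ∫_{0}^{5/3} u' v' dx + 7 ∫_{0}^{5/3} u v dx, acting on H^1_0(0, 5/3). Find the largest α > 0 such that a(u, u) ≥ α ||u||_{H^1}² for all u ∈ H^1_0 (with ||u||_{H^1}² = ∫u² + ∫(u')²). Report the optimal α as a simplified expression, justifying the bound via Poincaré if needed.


α = 1

Coercivity of a(·,·) on H^1_0(0, 5/3) means a(u, u) ≥ α ||u||_{H^1}² for every u ∈ H^1_0.
The interval has length L = 5/3, and Poincaré/coercivity depend only on L. Here a(u, u) = ∫(u')² + (7)·∫u².
Here c = 7 ≥ 1, so a(u,u) = ∫(u')² + c∫u² ≥ ∫(u')² + ∫u² = ||u||_{H^1}², i.e. α = 1 works. No larger α is possible: a(u,u) ≥ α||u||_{H^1}² means (1−α)∫(u')² ≥ (α−c)∫u², and for the modes u_n = sin(nπ(x−x₀)/L) (x₀ the left endpoint) one has ∫u_n²/∫(u_n')² = (L/(nπ))² → 0, so a(u_n,u_n)/||u_n||_{H^1}² → 1. Hence the optimal constant is α = 1.
Therefore α = 1.


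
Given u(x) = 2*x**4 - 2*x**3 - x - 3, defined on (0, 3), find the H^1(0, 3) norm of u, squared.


||u||_{H^1}^2 = 445758/35

The H^1 norm (squared) on an interval (0, L) is
  ||u||_{H^1}^2 = ∫_0^L u(x)^2 dx + ∫_0^L u'(x)^2 dx.
Compute u'(x) = 8*x**3 - 6*x**2 - 1.
Then u(x)^2 = 4*x**8 - 8*x**7 + 4*x**6 - 4*x**5 - 8*x**4 + 12*x**3 + x**2 + 6*x + 9 and u'(x)^2 = 64*x**6 - 96*x**5 + 36*x**4 - 16*x**3 + 12*x**2 + 1.
Integrate each monomial from 0 to 3 using ∫_0^3 c·x^n dx = c·3^(n+1)/(n+1):
  ∫_0^3 u(x)^2 dx = ∫_0^3 (4*x^8 - 8*x^7 + 4*x^6 - 4*x^5 - 8*x^4 + 12*x^3 + x^2 + 6*x + 9) dx. Term by term:
    ∫_0^3 4*x^8 dx = 8748;  ∫_0^3 -8*x^7 dx = -6561;  ∫_0^3 4*x^6 dx = 8748/7;
    ∫_0^3 -4*x^5 dx = -486;  ∫_0^3 -8*x^4 dx = -1944/5;  ∫_0^3 12*x^3 dx = 243;
    ∫_0^3 x^2 dx = 9;  ∫_0^3 6*x dx = 27;  ∫_0^3 9 dx = 27.
  Sum: 8748 − 6561 + 8748/7 − 486 − 1944/5 + 243 + 9 + 27 + 27 = 100377/35.
  ∫_0^3 u'(x)^2 dx = ∫_0^3 (64*x^6 - 96*x^5 + 36*x^4 - 16*x^3 + 12*x^2 + 1) dx. Term by term:
    ∫_0^3 64*x^6 dx = 139968/7;  ∫_0^3 -96*x^5 dx = -11664;  ∫_0^3 36*x^4 dx = 8748/5;
    ∫_0^3 -16*x^3 dx = -324;  ∫_0^3 12*x^2 dx = 108;  ∫_0^3 1 dx = 3.
  Sum: 139968/7 − 11664 + 8748/5 − 324 + 108 + 3 = 345381/35.
Adding: ||u||_{H^1}^2 = 100377/35 + 345381/35 = 445758/35.


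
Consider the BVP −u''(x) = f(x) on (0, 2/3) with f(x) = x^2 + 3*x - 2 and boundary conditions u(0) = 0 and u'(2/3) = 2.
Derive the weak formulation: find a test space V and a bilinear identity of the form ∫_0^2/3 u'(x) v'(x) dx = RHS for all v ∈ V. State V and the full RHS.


V = {v ∈ H^1(0, 2/3) : v(0) = 0} (test functions vanish at x = 0 where u is specified); weak form: ∫_0^2/3 u'v' dx = ∫_0^2/3 (x^2 + 3*x - 2) v dx + 2·v(2/3) for all v ∈ V.

Multiply both sides by a test function v and integrate from 0 to 2/3:
  ∫_0^2/3 −u''(x) v(x) dx = ∫_0^2/3 f(x) v(x) dx.
Integrate the LHS by parts once:
  ∫_0^2/3 −u'' v dx = −[u'(x) v(x)]_0^2/3 + ∫_0^2/3 u'(x) v'(x) dx.
Thus ∫_0^2/3 u'(x) v'(x) dx = ∫_0^2/3 f(x) v(x) dx + [u'(x) v(x)]_0^2/3.
Choose V so that boundary terms are either known or forced to vanish.
Mixed BC: u(0) = 0 (Dirichlet) and u'(2/3) = 2 (Neumann). Define V = {v ∈ H^1(0, 2/3) : v(0) = 0}. Then [u' v]_0^2/3 = u'(2/3)·v(2/3) − u'(0)·0 = 2·v(2/3).
Weak formulation: find u (satisfying any essential BC) such that ∫_0^2/3 u'(x) v'(x) dx = ∫_0^2/3 f v dx + 2·v(2/3) for all v ∈ V (Dirichlet at 0 absorbed into V; Neumann datum at x = 2/3 contributes the boundary term).
Substituting f(x) = x^2 + 3*x - 2, the right-hand side is ∫_0^2/3 (x^2 + 3*x - 2) v dx + 2·v(2/3).


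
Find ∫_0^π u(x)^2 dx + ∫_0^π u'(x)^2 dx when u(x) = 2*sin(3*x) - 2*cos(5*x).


||u||_{H^1(0,π)}^2 = 72*π

u'(x) = 10*sin(5*x) + 6*cos(3*x).
Expand u² and (u')² and integrate term by term on (0, π), using: for integers n ≥ 1, ∫_0^π sin²(nx) dx = ∫_0^π cos²(nx) dx = π/2; for n ≠ n', ∫_0^π sin(nx)sin(n'x) dx = ∫_0^π cos(nx)cos(n'x) dx = 0; and by product-to-sum, ∫_0^π sin(nx)cos(n'x) dx = ½∫_0^π [sin((n+n')x) + sin((n−n')x)] dx, which is 0 when n+n' is even and 2n/(n²−n'²) when n+n' is odd (it need not vanish on (0, π)).
  u² squared terms: (-2)²·∫cos(5x)² dx = 4·π/2 = 2*π;  (2)²·∫sin(3x)² dx = 4·π/2 = 2*π.
  u² cross terms: 2·(-2)·(2)·∫cos(5x)·sin(3x) dx = -8·(0) = 0.
  So ∫_0^π u² dx = 2*π + 2*π + 0 = 4*π.
  (u')² squared terms: (6)²·∫cos(3x)² dx = 36·π/2 = 18*π;  (10)²·∫sin(5x)² dx = 100·π/2 = 50*π.
  (u')² cross terms: 2·(6)·(10)·∫cos(3x)·sin(5x) dx = 120·(0) = 0.
  So ∫_0^π (u')² dx = 18*π + 50*π + 0 = 68*π.
||u||_{H^1}^2 = (4*π) + (68*π) = 72*π.


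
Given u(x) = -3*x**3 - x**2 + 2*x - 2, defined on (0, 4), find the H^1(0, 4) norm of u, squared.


||u||_{H^1}^2 = 291936/7

The H^1 norm (squared) on an interval (0, L) is
  ||u||_{H^1}^2 = ∫_0^L u(x)^2 dx + ∫_0^L u'(x)^2 dx.
Compute u'(x) = -9*x**2 - 2*x + 2.
Then u(x)^2 = 9*x**6 + 6*x**5 - 11*x**4 + 8*x**3 + 8*x**2 - 8*x + 4 and u'(x)^2 = 81*x**4 + 36*x**3 - 32*x**2 - 8*x + 4.
Integrate each monomial from 0 to 4 using ∫_0^4 c·x^n dx = c·4^(n+1)/(n+1):
  ∫_0^4 u(x)^2 dx = ∫_0^4 (9*x^6 + 6*x^5 - 11*x^4 + 8*x^3 + 8*x^2 - 8*x + 4) dx. Term by term:
    ∫_0^4 9*x^6 dx = 147456/7;  ∫_0^4 6*x^5 dx = 4096;  ∫_0^4 -11*x^4 dx = -11264/5;
    ∫_0^4 8*x^3 dx = 512;  ∫_0^4 8*x^2 dx = 512/3;  ∫_0^4 -8*x dx = -64;
    ∫_0^4 4 dx = 16.
  Sum: 147456/7 + 4096 − 11264/5 + 512 + 512/3 − 64 + 16 = 2472016/105.
  ∫_0^4 u'(x)^2 dx = ∫_0^4 (81*x^4 + 36*x^3 - 32*x^2 - 8*x + 4) dx. Term by term:
    ∫_0^4 81*x^4 dx = 82944/5;  ∫_0^4 36*x^3 dx = 2304;  ∫_0^4 -32*x^2 dx = -2048/3;
    ∫_0^4 -8*x dx = -64;  ∫_0^4 4 dx = 16.
  Sum: 82944/5 + 2304 − 2048/3 − 64 + 16 = 272432/15.
Adding: ||u||_{H^1}^2 = 2472016/105 + 272432/15 = 291936/7.


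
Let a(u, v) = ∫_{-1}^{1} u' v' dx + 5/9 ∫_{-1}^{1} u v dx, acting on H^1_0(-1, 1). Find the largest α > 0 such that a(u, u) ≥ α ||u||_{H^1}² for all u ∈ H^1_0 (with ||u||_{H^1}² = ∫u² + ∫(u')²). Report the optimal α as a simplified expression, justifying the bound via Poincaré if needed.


α = (20/9 + π^2)/(4 + π^2)

Coercivity of a(·,·) on H^1_0(-1, 1) means a(u, u) ≥ α ||u||_{H^1}² for every u ∈ H^1_0.
The interval has length L = 2, and Poincaré/coercivity depend only on L. Here a(u, u) = ∫(u')² + (5/9)·∫u².
Here 0 < c = 5/9 < 1. The condition a(u,u) ≥ α||u||_{H^1}² reads (1−α)∫(u')² ≥ (α−c)∫u². Any admissible α is ≤ 1 (rapidly oscillating u have ∫u²/∫(u')² → 0), and α = 1 would force 0 ≥ (1−c)∫u², impossible since c < 1; so 1−α > 0. By the sharp Poincaré inequality on H^1_0 of an interval of length L, ∫(u')² ≥ (π/L)²∫u² with equality for the first sine mode sin(π(x−x₀)/L) (x₀ the left endpoint), so the inequality holds for all u iff (1−α)(π/L)² ≥ α − c, i.e. α ≤ ((π/L)² + c)/((π/L)² + 1) = (1 + c(L/π)²)/(1 + (L/π)²). With (π/L)² = π^2/4 and c = 5/9, the largest admissible constant is α = ((π/L)² + c)/((π/L)² + 1).
Simplifying, α = (20/9 + π^2)/(4 + π^2).


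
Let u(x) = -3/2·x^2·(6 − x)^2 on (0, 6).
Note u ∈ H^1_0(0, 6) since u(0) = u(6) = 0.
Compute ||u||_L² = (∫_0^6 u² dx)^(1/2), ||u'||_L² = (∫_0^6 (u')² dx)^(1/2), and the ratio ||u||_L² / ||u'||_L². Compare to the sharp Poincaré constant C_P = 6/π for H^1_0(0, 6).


||u||_L² / ||u'||_L² = sqrt(3) < C_P = 6/π.

u(x) = -3/2·x^2·(6 − x)^2, so u'(x) = 6*x*(-x^2 + 9*x - 18).
u(x) = -3/2·x^2·(6 − x)^2 vanishes at x = 0 and x = 6, so u ∈ H^1_0(0, 6). Differentiate via the product rule and integrate the resulting polynomials term by term.
  ∫_0^6 u² dx = ∫_0^6 (9*x^8/4 - 54*x^7 + 486*x^6 - 1944*x^5 + 2916*x^4) dx. Term by term:
    ∫_0^6 9*x^8/4 dx = 2519424;  ∫_0^6 -54*x^7 dx = -11337408;  ∫_0^6 486*x^6 dx = 136048896/7;
    ∫_0^6 -1944*x^5 dx = -15116544;  ∫_0^6 2916*x^4 dx = 22674816/5.
  Sum: 2519424 − 11337408 + 136048896/7 − 15116544 + 22674816/5 = 1259712/35.
  ∫_0^6 (u')² dx = ∫_0^6 (36*x^6 - 648*x^5 + 4212*x^4 - 11664*x^3 + 11664*x^2) dx. Term by term:
    ∫_0^6 36*x^6 dx = 10077696/7;  ∫_0^6 -648*x^5 dx = -5038848;  ∫_0^6 4212*x^4 dx = 32752512/5;
    ∫_0^6 -11664*x^3 dx = -3779136;  ∫_0^6 11664*x^2 dx = 839808.
  Sum: 10077696/7 − 5038848 + 32752512/5 − 3779136 + 839808 = 419904/35.
∫_0^6 u² dx = 1259712/35, so ||u||_L² = 648*sqrt(105)/35.
∫_0^6 (u')² dx = 419904/35, so ||u'||_L² = 648*sqrt(35)/35.
Ratio ||u||_L² / ||u'||_L² = sqrt(3).
Sharp Poincaré constant on H^1_0(0, 6) is C_P = L/π = 6/π, achieved by sin(π/6·x).
A polynomial bump cannot attain the sharp Poincaré constant (only the first sine eigenfunction does), so the ratio is strictly less than C_P, consistent with ||u||_L² ≤ C_P ||u'||_L².


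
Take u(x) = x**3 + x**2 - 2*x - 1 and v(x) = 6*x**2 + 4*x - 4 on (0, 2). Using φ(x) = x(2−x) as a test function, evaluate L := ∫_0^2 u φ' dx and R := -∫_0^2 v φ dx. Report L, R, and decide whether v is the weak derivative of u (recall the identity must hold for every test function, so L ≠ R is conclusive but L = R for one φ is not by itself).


LHS = -24/5, RHS = -48/5. No, v is not the weak derivative of u.

u(x) = x**3 + x**2 - 2*x - 1, classical derivative u'(x) = 3*x**2 + 2*x - 2.
φ(x) = x(2−x), so φ'(x) = 2 - 2*x.
Note φ(0) = φ(2) = 0, so the boundary term u·φ vanishes.
LHS = ∫_0^2 u(x) φ'(x) dx = ∫_0^2 (-2*x^4 + 6*x^2 - 2*x - 2) dx. Term by term:
  ∫_0^2 -2*x^4 dx = -64/5;  ∫_0^2 6*x^2 dx = 16;  ∫_0^2 -2*x dx = -4;
  ∫_0^2 -2 dx = -4.
Sum: -64/5 + 16 − 4 − 4 = -24/5.
So LHS = -24/5.
∫_0^2 v(x) φ(x) dx = ∫_0^2 (-6*x^4 + 8*x^3 + 12*x^2 - 8*x) dx. Term by term:
  ∫_0^2 -6*x^4 dx = -192/5;  ∫_0^2 8*x^3 dx = 32;  ∫_0^2 12*x^2 dx = 32;
  ∫_0^2 -8*x dx = -16.
Sum: -192/5 + 32 + 32 − 16 = 48/5.
So RHS = -∫_0^2 v(x) φ(x) dx = -48/5.
LHS − RHS = 24/5 ≠ 0, so the identity fails.
(For a valid weak derivative the identity must hold for EVERY test function, in particular this one. The failure shows v is NOT the weak derivative of u.)
Correct weak derivative would be u'(x) = 3*x**2 + 2*x - 2.


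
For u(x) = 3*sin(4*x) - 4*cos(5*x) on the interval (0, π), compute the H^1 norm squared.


||u||_{H^1(0,π)}^2 = 1664/3 + 569*π/2

u'(x) = 20*sin(5*x) + 12*cos(4*x).
Expand u² and (u')² and integrate term by term on (0, π), using: for integers n ≥ 1, ∫_0^π sin²(nx) dx = ∫_0^π cos²(nx) dx = π/2; for n ≠ n', ∫_0^π sin(nx)sin(n'x) dx = ∫_0^π cos(nx)cos(n'x) dx = 0; and by product-to-sum, ∫_0^π sin(nx)cos(n'x) dx = ½∫_0^π [sin((n+n')x) + sin((n−n')x)] dx, which is 0 when n+n' is even and 2n/(n²−n'²) when n+n' is odd (it need not vanish on (0, π)).
  u² squared terms: (-4)²·∫cos(5x)² dx = 16·π/2 = 8*π;  (3)²·∫sin(4x)² dx = 9·π/2 = 9*π/2.
  u² cross terms: 2·(-4)·(3)·∫cos(5x)·sin(4x) dx = -24·(-8/9) = 64/3.
  So ∫_0^π u² dx = 8*π + 9*π/2 + 64/3 = 64/3 + 25*π/2.
  (u')² squared terms: (12)²·∫cos(4x)² dx = 144·π/2 = 72*π;  (20)²·∫sin(5x)² dx = 400·π/2 = 200*π.
  (u')² cross terms: 2·(12)·(20)·∫cos(4x)·sin(5x) dx = 480·(10/9) = 1600/3.
  So ∫_0^π (u')² dx = 72*π + 200*π + 1600/3 = 1600/3 + 272*π.
||u||_{H^1}^2 = (64/3 + 25*π/2) + (1600/3 + 272*π) = 1664/3 + 569*π/2.


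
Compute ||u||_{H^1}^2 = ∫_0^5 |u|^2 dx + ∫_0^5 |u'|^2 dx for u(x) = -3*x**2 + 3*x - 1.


||u||_{H^1}^2 = 8925/2

The H^1 norm (squared) on an interval (0, L) is
  ||u||_{H^1}^2 = ∫_0^L u(x)^2 dx + ∫_0^L u'(x)^2 dx.
Compute u'(x) = 3 - 6*x.
Then u(x)^2 = 9*x**4 - 18*x**3 + 15*x**2 - 6*x + 1 and u'(x)^2 = 36*x**2 - 36*x + 9.
Integrate each monomial from 0 to 5 using ∫_0^5 c·x^n dx = c·5^(n+1)/(n+1):
  ∫_0^5 u(x)^2 dx = ∫_0^5 (9*x^4 - 18*x^3 + 15*x^2 - 6*x + 1) dx. Term by term:
    ∫_0^5 9*x^4 dx = 5625;  ∫_0^5 -18*x^3 dx = -5625/2;  ∫_0^5 15*x^2 dx = 625;
    ∫_0^5 -6*x dx = -75;  ∫_0^5 1 dx = 5.
  Sum: 5625 − 5625/2 + 625 − 75 + 5 = 6735/2.
  ∫_0^5 u'(x)^2 dx = ∫_0^5 (36*x^2 - 36*x + 9) dx. Term by term:
    ∫_0^5 36*x^2 dx = 1500;  ∫_0^5 -36*x dx = -450;  ∫_0^5 9 dx = 45.
  Sum: 1500 − 450 + 45 = 1095.
Adding: ||u||_{H^1}^2 = 6735/2 + 1095 = 8925/2.


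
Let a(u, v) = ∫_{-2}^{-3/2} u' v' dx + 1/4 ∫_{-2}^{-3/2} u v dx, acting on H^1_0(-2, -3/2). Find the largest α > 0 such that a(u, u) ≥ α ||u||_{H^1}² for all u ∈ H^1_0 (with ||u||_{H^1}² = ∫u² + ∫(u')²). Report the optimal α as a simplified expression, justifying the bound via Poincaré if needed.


α = (1 + 16*π^2)/(4*(1 + 4*π^2))

Coercivity of a(·,·) on H^1_0(-2, -3/2) means a(u, u) ≥ α ||u||_{H^1}² for every u ∈ H^1_0.
The interval has length L = 1/2, and Poincaré/coercivity depend only on L. Here a(u, u) = ∫(u')² + (1/4)·∫u².
Here 0 < c = 1/4 < 1. The condition a(u,u) ≥ α||u||_{H^1}² reads (1−α)∫(u')² ≥ (α−c)∫u². Any admissible α is ≤ 1 (rapidly oscillating u have ∫u²/∫(u')² → 0), and α = 1 would force 0 ≥ (1−c)∫u², impossible since c < 1; so 1−α > 0. By the sharp Poincaré inequality on H^1_0 of an interval of length L, ∫(u')² ≥ (π/L)²∫u² with equality for the first sine mode sin(π(x−x₀)/L) (x₀ the left endpoint), so the inequality holds for all u iff (1−α)(π/L)² ≥ α − c, i.e. α ≤ ((π/L)² + c)/((π/L)² + 1) = (1 + c(L/π)²)/(1 + (L/π)²). With (π/L)² = 4*π^2 and c = 1/4, the largest admissible constant is α = ((π/L)² + c)/((π/L)² + 1).
Simplifying, α = (1 + 16*π^2)/(4*(1 + 4*π^2)).


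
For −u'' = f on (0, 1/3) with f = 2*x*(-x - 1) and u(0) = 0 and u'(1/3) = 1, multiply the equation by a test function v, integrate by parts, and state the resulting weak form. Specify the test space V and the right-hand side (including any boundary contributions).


V = {v ∈ H^1(0, 1/3) : v(0) = 0} (test functions vanish at x = 0 where u is specified); weak form: ∫_0^1/3 u'v' dx = ∫_0^1/3 (2*x*(-x - 1)) v dx + v(1/3) for all v ∈ V.

Multiply both sides by a test function v and integrate from 0 to 1/3:
  ∫_0^1/3 −u''(x) v(x) dx = ∫_0^1/3 f(x) v(x) dx.
Integrate the LHS by parts once:
  ∫_0^1/3 −u'' v dx = −[u'(x) v(x)]_0^1/3 + ∫_0^1/3 u'(x) v'(x) dx.
Thus ∫_0^1/3 u'(x) v'(x) dx = ∫_0^1/3 f(x) v(x) dx + [u'(x) v(x)]_0^1/3.
Choose V so that boundary terms are either known or forced to vanish.
Mixed BC: u(0) = 0 (Dirichlet) and u'(1/3) = 1 (Neumann). Define V = {v ∈ H^1(0, 1/3) : v(0) = 0}. Then [u' v]_0^1/3 = u'(1/3)·v(1/3) − u'(0)·0 = v(1/3).
Weak formulation: find u (satisfying any essential BC) such that ∫_0^1/3 u'(x) v'(x) dx = ∫_0^1/3 f v dx + v(1/3) for all v ∈ V (Dirichlet at 0 absorbed into V; Neumann datum at x = 1/3 contributes the boundary term).
Substituting f(x) = 2*x*(-x - 1), the right-hand side is ∫_0^1/3 (2*x*(-x - 1)) v dx + v(1/3).


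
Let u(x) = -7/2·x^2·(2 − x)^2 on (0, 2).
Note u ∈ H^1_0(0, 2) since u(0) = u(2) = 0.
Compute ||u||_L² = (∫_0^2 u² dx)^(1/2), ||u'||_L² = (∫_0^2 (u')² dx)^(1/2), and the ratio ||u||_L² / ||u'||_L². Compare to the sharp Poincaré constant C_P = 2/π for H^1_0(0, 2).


||u||_L² / ||u'||_L² = sqrt(3)/3 < C_P = 2/π.

u(x) = -7/2·x^2·(2 − x)^2, so u'(x) = 14*x*(-x^2 + 3*x - 2).
u(x) = -7/2·x^2·(2 − x)^2 vanishes at x = 0 and x = 2, so u ∈ H^1_0(0, 2). Differentiate via the product rule and integrate the resulting polynomials term by term.
  ∫_0^2 u² dx = ∫_0^2 (49*x^8/4 - 98*x^7 + 294*x^6 - 392*x^5 + 196*x^4) dx. Term by term:
    ∫_0^2 49*x^8/4 dx = 6272/9;  ∫_0^2 -98*x^7 dx = -3136;  ∫_0^2 294*x^6 dx = 5376;
    ∫_0^2 -392*x^5 dx = -12544/3;  ∫_0^2 196*x^4 dx = 6272/5.
  Sum: 6272/9 − 3136 + 5376 − 12544/3 + 6272/5 = 448/45.
  ∫_0^2 (u')² dx = ∫_0^2 (196*x^6 - 1176*x^5 + 2548*x^4 - 2352*x^3 + 784*x^2) dx. Term by term:
    ∫_0^2 196*x^6 dx = 3584;  ∫_0^2 -1176*x^5 dx = -12544;  ∫_0^2 2548*x^4 dx = 81536/5;
    ∫_0^2 -2352*x^3 dx = -9408;  ∫_0^2 784*x^2 dx = 6272/3.
  Sum: 3584 − 12544 + 81536/5 − 9408 + 6272/3 = 448/15.
∫_0^2 u² dx = 448/45, so ||u||_L² = 8*sqrt(35)/15.
∫_0^2 (u')² dx = 448/15, so ||u'||_L² = 8*sqrt(105)/15.
Ratio ||u||_L² / ||u'||_L² = sqrt(3)/3.
Sharp Poincaré constant on H^1_0(0, 2) is C_P = L/π = 2/π, achieved by sin(π/2·x).
A polynomial bump cannot attain the sharp Poincaré constant (only the first sine eigenfunction does), so the ratio is strictly less than C_P, consistent with ||u||_L² ≤ C_P ||u'||_L².


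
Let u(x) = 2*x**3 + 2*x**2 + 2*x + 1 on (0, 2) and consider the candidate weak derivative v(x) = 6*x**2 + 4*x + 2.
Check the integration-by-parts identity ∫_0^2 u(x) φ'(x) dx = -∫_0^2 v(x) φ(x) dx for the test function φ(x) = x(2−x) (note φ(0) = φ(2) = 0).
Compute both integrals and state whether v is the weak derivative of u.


LHS = -88/5, RHS = -88/5. Yes, v = u' weakly.

u(x) = 2*x**3 + 2*x**2 + 2*x + 1, classical derivative u'(x) = 6*x**2 + 4*x + 2.
φ(x) = x(2−x), so φ'(x) = 2 - 2*x.
Note φ(0) = φ(2) = 0, so the boundary term u·φ vanishes.
LHS = ∫_0^2 u(x) φ'(x) dx = ∫_0^2 (-4*x^4 + 2*x + 2) dx. Term by term:
  ∫_0^2 -4*x^4 dx = -128/5;  ∫_0^2 2*x dx = 4;  ∫_0^2 2 dx = 4.
Sum: -128/5 + 4 + 4 = -88/5.
So LHS = -88/5.
∫_0^2 v(x) φ(x) dx = ∫_0^2 (-6*x^4 + 8*x^3 + 6*x^2 + 4*x) dx. Term by term:
  ∫_0^2 -6*x^4 dx = -192/5;  ∫_0^2 8*x^3 dx = 32;  ∫_0^2 6*x^2 dx = 16;
  ∫_0^2 4*x dx = 8.
Sum: -192/5 + 32 + 16 + 8 = 88/5.
So RHS = -∫_0^2 v(x) φ(x) dx = -88/5.
LHS = RHS, so the identity holds for this test φ.
Moreover u is smooth here and v(x) = u'(x) = 6*x**2 + 4*x + 2 pointwise, so the identity holds for every test function. Hence v is the weak derivative of u.


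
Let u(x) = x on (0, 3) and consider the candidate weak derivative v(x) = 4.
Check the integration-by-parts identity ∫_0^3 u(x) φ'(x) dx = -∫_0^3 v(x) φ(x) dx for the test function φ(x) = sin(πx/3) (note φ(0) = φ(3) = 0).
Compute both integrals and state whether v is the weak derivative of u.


LHS = -6/π, RHS = -24/π. No, v is not the weak derivative of u.

u(x) = x, classical derivative u'(x) = 1.
φ(x) = sin(πx/3), so φ'(x) = π*cos(π*x/3)/3.
Note φ(0) = φ(3) = 0, so the boundary term u·φ vanishes.
LHS = ∫_0^3 u(x) φ'(x) dx = ∫_0^3 (π*x*cos(π*x/3)/3) dx. Term by term:
  ∫_0^3 π*x*cos(π*x/3)/3 dx = -6/π.
So LHS = -6/π.
∫_0^3 v(x) φ(x) dx = ∫_0^3 (4*sin(π*x/3)) dx. Term by term:
  ∫_0^3 4*sin(π*x/3) dx = 24/π.
So RHS = -∫_0^3 v(x) φ(x) dx = -24/π.
LHS − RHS = 18/π ≠ 0, so the identity fails.
(For a valid weak derivative the identity must hold for EVERY test function, in particular this one. The failure shows v is NOT the weak derivative of u.)
Correct weak derivative would be u'(x) = 1.


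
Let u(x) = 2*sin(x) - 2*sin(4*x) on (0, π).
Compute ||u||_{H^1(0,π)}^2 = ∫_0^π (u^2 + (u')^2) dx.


||u||_{H^1(0,π)}^2 = 38*π

u'(x) = 2*cos(x) - 8*cos(4*x).
Expand u² and (u')² and integrate term by term on (0, π), using: for integers n ≥ 1, ∫_0^π sin²(nx) dx = ∫_0^π cos²(nx) dx = π/2; for n ≠ n', ∫_0^π sin(nx)sin(n'x) dx = ∫_0^π cos(nx)cos(n'x) dx = 0; and by product-to-sum, ∫_0^π sin(nx)cos(n'x) dx = ½∫_0^π [sin((n+n')x) + sin((n−n')x)] dx, which is 0 when n+n' is even and 2n/(n²−n'²) when n+n' is odd (it need not vanish on (0, π)).
  u² squared terms: (-2)²·∫sin(4x)² dx = 4·π/2 = 2*π;  (2)²·∫sin(x)² dx = 4·π/2 = 2*π.
  u² cross terms: 2·(-2)·(2)·∫sin(4x)·sin(x) dx = -8·(0) = 0.
  So ∫_0^π u² dx = 2*π + 2*π + 0 = 4*π.
  (u')² squared terms: (-8)²·∫cos(4x)² dx = 64·π/2 = 32*π;  (2)²·∫cos(x)² dx = 4·π/2 = 2*π.
  (u')² cross terms: 2·(-8)·(2)·∫cos(4x)·cos(x) dx = -32·(0) = 0.
  So ∫_0^π (u')² dx = 32*π + 2*π + 0 = 34*π.
||u||_{H^1}^2 = (4*π) + (34*π) = 38*π.


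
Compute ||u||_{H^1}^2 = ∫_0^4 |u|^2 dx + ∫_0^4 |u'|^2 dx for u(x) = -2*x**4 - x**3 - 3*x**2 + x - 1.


||u||_{H^1}^2 = 17509496/45

The H^1 norm (squared) on an interval (0, L) is
  ||u||_{H^1}^2 = ∫_0^L u(x)^2 dx + ∫_0^L u'(x)^2 dx.
Compute u'(x) = -8*x**3 - 3*x**2 - 6*x + 1.
Then u(x)^2 = 4*x**8 + 4*x**7 + 13*x**6 + 2*x**5 + 11*x**4 - 4*x**3 + 7*x**2 - 2*x + 1 and u'(x)^2 = 64*x**6 + 48*x**5 + 105*x**4 + 20*x**3 + 30*x**2 - 12*x + 1.
Integrate each monomial from 0 to 4 using ∫_0^4 c·x^n dx = c·4^(n+1)/(n+1):
  ∫_0^4 u(x)^2 dx = ∫_0^4 (4*x^8 + 4*x^7 + 13*x^6 + 2*x^5 + 11*x^4 - 4*x^3 + 7*x^2 - 2*x + 1) dx. Term by term:
    ∫_0^4 4*x^8 dx = 1048576/9;  ∫_0^4 4*x^7 dx = 32768;  ∫_0^4 13*x^6 dx = 212992/7;
    ∫_0^4 2*x^5 dx = 4096/3;  ∫_0^4 11*x^4 dx = 11264/5;  ∫_0^4 -4*x^3 dx = -256;
    ∫_0^4 7*x^2 dx = 448/3;  ∫_0^4 -2*x dx = -16;  ∫_0^4 1 dx = 4.
  Sum: 1048576/9 + 32768 + 212992/7 + 4096/3 + 11264/5 − 256 + 448/3 − 16 + 4 = 57709052/315.
  ∫_0^4 u'(x)^2 dx = ∫_0^4 (64*x^6 + 48*x^5 + 105*x^4 + 20*x^3 + 30*x^2 - 12*x + 1) dx. Term by term:
    ∫_0^4 64*x^6 dx = 1048576/7;  ∫_0^4 48*x^5 dx = 32768;  ∫_0^4 105*x^4 dx = 21504;
    ∫_0^4 20*x^3 dx = 1280;  ∫_0^4 30*x^2 dx = 640;  ∫_0^4 -12*x dx = -96;
    ∫_0^4 1 dx = 4.
  Sum: 1048576/7 + 32768 + 21504 + 1280 + 640 − 96 + 4 = 1441276/7.
Adding: ||u||_{H^1}^2 = 57709052/315 + 1441276/7 = 17509496/45.


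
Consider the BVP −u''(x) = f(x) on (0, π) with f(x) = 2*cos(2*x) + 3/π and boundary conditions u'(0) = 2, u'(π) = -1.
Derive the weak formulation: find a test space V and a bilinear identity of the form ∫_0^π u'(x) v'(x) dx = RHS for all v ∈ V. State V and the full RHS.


V = H^1(0, π) (v unrestricted at boundary; u is determined up to an additive constant); weak form: ∫_0^π u'v' dx = ∫_0^π (2*cos(2*x) + 3/π) v dx − v(π) − 2·v(0) for all v ∈ V.

Multiply both sides by a test function v and integrate from 0 to π:
  ∫_0^π −u''(x) v(x) dx = ∫_0^π f(x) v(x) dx.
Integrate the LHS by parts once:
  ∫_0^π −u'' v dx = −[u'(x) v(x)]_0^π + ∫_0^π u'(x) v'(x) dx.
Thus ∫_0^π u'(x) v'(x) dx = ∫_0^π f(x) v(x) dx + [u'(x) v(x)]_0^π.
Choose V so that boundary terms are either known or forced to vanish.
u has inhomogeneous Neumann u'(0) = 2, u'(π) = -1. [u' v]_0^π = (-1)·v(π) − (2)·v(0) = − v(π) − 2·v(0). Take V = H^1(0, π); boundary term becomes part of RHS.
Weak formulation: find u (satisfying any essential BC) such that ∫_0^π u'(x) v'(x) dx = ∫_0^π f v dx − v(π) − 2·v(0) for all v ∈ V (Neumann data are natural BCs: they enter the RHS as boundary terms).
Substituting f(x) = 2*cos(2*x) + 3/π, the right-hand side is ∫_0^π (2*cos(2*x) + 3/π) v dx − v(π) − 2·v(0).
Compatibility check (pure Neumann): taking v ≡ 1 ∈ V gives 0 = ∫_0^π f dx + (-1) − (2), i.e. ∫_0^π f dx must equal u'(0) − u'(π) = 3. Indeed ∫_0^π (2*cos(2*x) + 3/π) dx = 3, so the data are compatible. The solution is then unique only up to an additive constant (fix it e.g. by requiring ∫_0^π u dx = 0).


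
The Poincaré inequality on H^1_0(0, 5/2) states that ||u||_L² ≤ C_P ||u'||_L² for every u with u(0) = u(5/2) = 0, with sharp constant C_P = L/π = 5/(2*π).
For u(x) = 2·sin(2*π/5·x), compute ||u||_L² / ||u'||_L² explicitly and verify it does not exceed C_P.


||u||_L² / ||u'||_L² = 5/(2*π) = C_P.

u(x) = 2·sin(2*π/5·x), so u'(x) = 4*π*cos(2*π*x/5)/5.
Writing u(x) = A·sin(kπx/L) with A = 2 and k = 1, use ∫_0^L sin²(kπx/L) dx = L/2 and ∫_0^L cos²(kπx/L) dx = L/2.
u² = 4·sin²(2*π/5·x) and (u')² = 16*π^2/25·cos²(2*π/5·x), and each of sin², cos² integrates to L/2 = 5/4 over (0, 5/2).
∫_0^5/2 u² dx = 5, so ||u||_L² = sqrt(5).
∫_0^5/2 (u')² dx = 4*π^2/5, so ||u'||_L² = 2*sqrt(5)*π/5.
Ratio ||u||_L² / ||u'||_L² = 5/(2*π).
Sharp Poincaré constant on H^1_0(0, 5/2) is C_P = L/π = 5/(2*π), achieved by sin(2*π/5·x).
This is the k = 1 eigenfunction (up to amplitude), so the ratio equals the sharp Poincaré constant exactly.


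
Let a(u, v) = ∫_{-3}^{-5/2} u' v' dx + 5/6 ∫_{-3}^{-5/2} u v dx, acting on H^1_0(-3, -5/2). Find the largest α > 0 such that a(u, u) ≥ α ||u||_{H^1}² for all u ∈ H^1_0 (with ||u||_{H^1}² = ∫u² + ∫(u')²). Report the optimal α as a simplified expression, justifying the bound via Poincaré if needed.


α = (5 + 24*π^2)/(6*(1 + 4*π^2))

Coercivity of a(·,·) on H^1_0(-3, -5/2) means a(u, u) ≥ α ||u||_{H^1}² for every u ∈ H^1_0.
The interval has length L = 1/2, and Poincaré/coercivity depend only on L. Here a(u, u) = ∫(u')² + (5/6)·∫u².
Here 0 < c = 5/6 < 1. The condition a(u,u) ≥ α||u||_{H^1}² reads (1−α)∫(u')² ≥ (α−c)∫u². Any admissible α is ≤ 1 (rapidly oscillating u have ∫u²/∫(u')² → 0), and α = 1 would force 0 ≥ (1−c)∫u², impossible since c < 1; so 1−α > 0. By the sharp Poincaré inequality on H^1_0 of an interval of length L, ∫(u')² ≥ (π/L)²∫u² with equality for the first sine mode sin(π(x−x₀)/L) (x₀ the left endpoint), so the inequality holds for all u iff (1−α)(π/L)² ≥ α − c, i.e. α ≤ ((π/L)² + c)/((π/L)² + 1) = (1 + c(L/π)²)/(1 + (L/π)²). With (π/L)² = 4*π^2 and c = 5/6, the largest admissible constant is α = ((π/L)² + c)/((π/L)² + 1).
Simplifying, α = (5 + 24*π^2)/(6*(1 + 4*π^2)).


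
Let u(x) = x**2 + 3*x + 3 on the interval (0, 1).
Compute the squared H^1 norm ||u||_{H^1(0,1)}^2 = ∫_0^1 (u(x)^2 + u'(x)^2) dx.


||u||_{H^1}^2 = 1231/30

The H^1 norm (squared) on an interval (0, L) is
  ||u||_{H^1}^2 = ∫_0^L u(x)^2 dx + ∫_0^L u'(x)^2 dx.
Compute u'(x) = 2*x + 3.
Then u(x)^2 = x**4 + 6*x**3 + 15*x**2 + 18*x + 9 and u'(x)^2 = 4*x**2 + 12*x + 9.
Integrate each monomial from 0 to 1 using ∫_0^1 c·x^n dx = c·1^(n+1)/(n+1):
  ∫_0^1 u(x)^2 dx = ∫_0^1 (x^4 + 6*x^3 + 15*x^2 + 18*x + 9) dx. Term by term:
    ∫_0^1 x^4 dx = 1/5;  ∫_0^1 6*x^3 dx = 3/2;  ∫_0^1 15*x^2 dx = 5;
    ∫_0^1 18*x dx = 9;  ∫_0^1 9 dx = 9.
  Sum: 1/5 + 3/2 + 5 + 9 + 9 = 247/10.
  ∫_0^1 u'(x)^2 dx = ∫_0^1 (4*x^2 + 12*x + 9) dx. Term by term:
    ∫_0^1 4*x^2 dx = 4/3;  ∫_0^1 12*x dx = 6;  ∫_0^1 9 dx = 9.
  Sum: 4/3 + 6 + 9 = 49/3.
Adding: ||u||_{H^1}^2 = 247/10 + 49/3 = 1231/30.


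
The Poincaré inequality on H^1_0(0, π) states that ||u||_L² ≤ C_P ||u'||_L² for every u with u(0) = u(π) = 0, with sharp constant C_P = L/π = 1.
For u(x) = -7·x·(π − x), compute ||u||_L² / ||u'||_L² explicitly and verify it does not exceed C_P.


||u||_L² / ||u'||_L² = sqrt(10)*π/10 < C_P = 1.

u(x) = -7·x·(π − x), so u'(x) = 14*x - 7*π.
u(x) = -7·x·(π − x) vanishes at x = 0 and x = π, so u ∈ H^1_0(0, π). Differentiate via the product rule and integrate the resulting polynomials term by term.
  ∫_0^π u² dx = ∫_0^π (49*x^4 - 98*π*x^3 + 49*π^2*x^2) dx. Term by term:
    ∫_0^π 49*x^4 dx = 49*π^5/5;  ∫_0^π -98*π*x^3 dx = -49*π^5/2;  ∫_0^π 49*π^2*x^2 dx = 49*π^5/3.
  Sum: 49*π^5/5 − 49*π^5/2 + 49*π^5/3 = 49*π^5/30.
  ∫_0^π (u')² dx = ∫_0^π (196*x^2 - 196*π*x + 49*π^2) dx. Term by term:
    ∫_0^π 196*x^2 dx = 196*π^3/3;  ∫_0^π -196*π*x dx = -98*π^3;  ∫_0^π 49*π^2 dx = 49*π^3.
  Sum: 196*π^3/3 − 98*π^3 + 49*π^3 = 49*π^3/3.
∫_0^π u² dx = 49*π^5/30, so ||u||_L² = 7*sqrt(30)*π^(5/2)/30.
∫_0^π (u')² dx = 49*π^3/3, so ||u'||_L² = 7*sqrt(3)*π^(3/2)/3.
Ratio ||u||_L² / ||u'||_L² = sqrt(10)*π/10.
Sharp Poincaré constant on H^1_0(0, π) is C_P = L/π = 1, achieved by sin(x).
A polynomial bump cannot attain the sharp Poincaré constant (only the first sine eigenfunction does), so the ratio is strictly less than C_P, consistent with ||u||_L² ≤ C_P ||u'||_L².


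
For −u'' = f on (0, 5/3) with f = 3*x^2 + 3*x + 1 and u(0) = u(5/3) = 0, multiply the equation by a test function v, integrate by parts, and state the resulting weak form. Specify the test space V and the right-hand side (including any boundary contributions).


V = H^1_0(0, 5/3) (so v(0) = v(5/3) = 0); weak form: ∫_0^5/3 u'v' dx = ∫_0^5/3 (3*x^2 + 3*x + 1) v dx for all v ∈ V.

Multiply both sides by a test function v and integrate from 0 to 5/3:
  ∫_0^5/3 −u''(x) v(x) dx = ∫_0^5/3 f(x) v(x) dx.
Integrate the LHS by parts once:
  ∫_0^5/3 −u'' v dx = −[u'(x) v(x)]_0^5/3 + ∫_0^5/3 u'(x) v'(x) dx.
Thus ∫_0^5/3 u'(x) v'(x) dx = ∫_0^5/3 f(x) v(x) dx + [u'(x) v(x)]_0^5/3.
Choose V so that boundary terms are either known or forced to vanish.
u is Dirichlet: u(0) = u(5/3) = 0. Let V = H^1_0(0, 5/3); then v(0) = v(5/3) = 0, and [u' v]_0^5/3 = 0.
Weak formulation: find u (satisfying any essential BC) such that ∫_0^5/3 u'(x) v'(x) dx = ∫_0^5/3 f v dx for all v ∈ V.
Substituting f(x) = 3*x^2 + 3*x + 1, the right-hand side is ∫_0^5/3 (3*x^2 + 3*x + 1) v dx.


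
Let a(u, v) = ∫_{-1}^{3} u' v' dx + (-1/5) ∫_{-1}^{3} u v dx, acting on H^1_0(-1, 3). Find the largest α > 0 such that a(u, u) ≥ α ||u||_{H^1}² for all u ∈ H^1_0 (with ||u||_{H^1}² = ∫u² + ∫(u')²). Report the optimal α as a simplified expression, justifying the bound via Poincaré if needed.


α = (-16/5 + π^2)/(π^2 + 16)

Coercivity of a(·,·) on H^1_0(-1, 3) means a(u, u) ≥ α ||u||_{H^1}² for every u ∈ H^1_0.
The interval has length L = 4, and Poincaré/coercivity depend only on L. Here a(u, u) = ∫(u')² + (-1/5)·∫u².
Here c = -1/5 < 0 with |c| < (π/L)² = π^2/16, so coercivity still holds. The condition a(u,u) ≥ α||u||_{H^1}² reads (1−α)∫(u')² ≥ (α−c)∫u². Any admissible α is ≤ 1 (rapidly oscillating u have ∫u²/∫(u')² → 0), and α = 1 would force 0 ≥ (1−c)∫u², impossible since c < 1; so 1−α > 0. By the sharp Poincaré inequality on H^1_0 of an interval of length L, ∫(u')² ≥ (π/L)²∫u² with equality for the first sine mode sin(π(x−x₀)/L) (x₀ the left endpoint), so the inequality holds for all u iff (1−α)(π/L)² ≥ α − c, i.e. α ≤ ((π/L)² + c)/((π/L)² + 1) = (1 + c(L/π)²)/(1 + (L/π)²). (Direct route, valid since c ≤ 0: Poincaré gives c∫u² ≥ c(L/π)²∫(u')², so a(u,u) ≥ (1 + c(L/π)²)∫(u')², while ||u||_{H^1}² ≤ (1 + (L/π)²)∫(u')²; dividing yields the same α.) With (π/L)² = π^2/16 and c = -1/5, the largest admissible constant is α = ((π/L)² + c)/((π/L)² + 1).
Simplifying, α = (-16/5 + π^2)/(π^2 + 16).


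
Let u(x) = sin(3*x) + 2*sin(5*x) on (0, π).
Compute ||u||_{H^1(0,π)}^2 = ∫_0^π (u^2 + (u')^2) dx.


||u||_{H^1(0,π)}^2 = 57*π

u'(x) = 3*cos(3*x) + 10*cos(5*x).
Expand u² and (u')² and integrate term by term on (0, π), using: for integers n ≥ 1, ∫_0^π sin²(nx) dx = ∫_0^π cos²(nx) dx = π/2; for n ≠ n', ∫_0^π sin(nx)sin(n'x) dx = ∫_0^π cos(nx)cos(n'x) dx = 0; and by product-to-sum, ∫_0^π sin(nx)cos(n'x) dx = ½∫_0^π [sin((n+n')x) + sin((n−n')x)] dx, which is 0 when n+n' is even and 2n/(n²−n'²) when n+n' is odd (it need not vanish on (0, π)).
  u² squared terms: (2)²·∫sin(5x)² dx = 4·π/2 = 2*π;  (1)²·∫sin(3x)² dx = 1·π/2 = π/2.
  u² cross terms: 2·(2)·(1)·∫sin(5x)·sin(3x) dx = 4·(0) = 0.
  So ∫_0^π u² dx = 2*π + π/2 + 0 = 5*π/2.
  (u')² squared terms: (3)²·∫cos(3x)² dx = 9·π/2 = 9*π/2;  (10)²·∫cos(5x)² dx = 100·π/2 = 50*π.
  (u')² cross terms: 2·(3)·(10)·∫cos(3x)·cos(5x) dx = 60·(0) = 0.
  So ∫_0^π (u')² dx = 9*π/2 + 50*π + 0 = 109*π/2.
||u||_{H^1}^2 = (5*π/2) + (109*π/2) = 57*π.


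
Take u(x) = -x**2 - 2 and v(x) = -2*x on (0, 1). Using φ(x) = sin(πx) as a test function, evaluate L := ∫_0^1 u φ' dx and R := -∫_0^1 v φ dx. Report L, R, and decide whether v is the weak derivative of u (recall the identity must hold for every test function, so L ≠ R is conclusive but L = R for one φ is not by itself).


LHS = 2/π, RHS = 2/π. Yes, v = u' weakly.

u(x) = -x**2 - 2, classical derivative u'(x) = -2*x.
φ(x) = sin(πx), so φ'(x) = π*cos(π*x).
Note φ(0) = φ(1) = 0, so the boundary term u·φ vanishes.
LHS = ∫_0^1 u(x) φ'(x) dx = ∫_0^1 (-π*x^2*cos(π*x) - 2*π*cos(π*x)) dx. Term by term:
  ∫_0^1 -2*π*cos(π*x) dx = 0;  ∫_0^1 -π*x^2*cos(π*x) dx = 2/π.
Sum: 0 + 2/π = 2/π.
So LHS = 2/π.
∫_0^1 v(x) φ(x) dx = ∫_0^1 (-2*x*sin(π*x)) dx. Term by term:
  ∫_0^1 -2*x*sin(π*x) dx = -2/π.
So RHS = -∫_0^1 v(x) φ(x) dx = 2/π.
LHS = RHS, so the identity holds for this test φ.
Moreover u is smooth here and v(x) = u'(x) = -2*x pointwise, so the identity holds for every test function. Hence v is the weak derivative of u.


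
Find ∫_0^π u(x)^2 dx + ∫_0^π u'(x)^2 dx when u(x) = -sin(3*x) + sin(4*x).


||u||_{H^1(0,π)}^2 = 27*π/2

u'(x) = -3*cos(3*x) + 4*cos(4*x).
Expand u² and (u')² and integrate term by term on (0, π), using: for integers n ≥ 1, ∫_0^π sin²(nx) dx = ∫_0^π cos²(nx) dx = π/2; for n ≠ n', ∫_0^π sin(nx)sin(n'x) dx = ∫_0^π cos(nx)cos(n'x) dx = 0; and by product-to-sum, ∫_0^π sin(nx)cos(n'x) dx = ½∫_0^π [sin((n+n')x) + sin((n−n')x)] dx, which is 0 when n+n' is even and 2n/(n²−n'²) when n+n' is odd (it need not vanish on (0, π)).
  u² squared terms: (-1)²·∫sin(3x)² dx = 1·π/2 = π/2;  (1)²·∫sin(4x)² dx = 1·π/2 = π/2.
  u² cross terms: 2·(-1)·(1)·∫sin(3x)·sin(4x) dx = -2·(0) = 0.
  So ∫_0^π u² dx = π/2 + π/2 + 0 = π.
  (u')² squared terms: (-3)²·∫cos(3x)² dx = 9·π/2 = 9*π/2;  (4)²·∫cos(4x)² dx = 16·π/2 = 8*π.
  (u')² cross terms: 2·(-3)·(4)·∫cos(3x)·cos(4x) dx = -24·(0) = 0.
  So ∫_0^π (u')² dx = 9*π/2 + 8*π + 0 = 25*π/2.
||u||_{H^1}^2 = (π) + (25*π/2) = 27*π/2.


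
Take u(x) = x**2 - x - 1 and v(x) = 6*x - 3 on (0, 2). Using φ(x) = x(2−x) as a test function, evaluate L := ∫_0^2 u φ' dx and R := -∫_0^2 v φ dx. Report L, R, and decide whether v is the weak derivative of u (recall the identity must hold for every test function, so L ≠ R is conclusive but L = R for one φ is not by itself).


LHS = -4/3, RHS = -4. No, v is not the weak derivative of u.

u(x) = x**2 - x - 1, classical derivative u'(x) = 2*x - 1.
φ(x) = x(2−x), so φ'(x) = 2 - 2*x.
Note φ(0) = φ(2) = 0, so the boundary term u·φ vanishes.
LHS = ∫_0^2 u(x) φ'(x) dx = ∫_0^2 (-2*x^3 + 4*x^2 - 2) dx. Term by term:
  ∫_0^2 -2*x^3 dx = -8;  ∫_0^2 4*x^2 dx = 32/3;  ∫_0^2 -2 dx = -4.
Sum: -8 + 32/3 − 4 = -4/3.
So LHS = -4/3.
∫_0^2 v(x) φ(x) dx = ∫_0^2 (-6*x^3 + 15*x^2 - 6*x) dx. Term by term:
  ∫_0^2 -6*x^3 dx = -24;  ∫_0^2 15*x^2 dx = 40;  ∫_0^2 -6*x dx = -12.
Sum: -24 + 40 − 12 = 4.
So RHS = -∫_0^2 v(x) φ(x) dx = -4.
LHS − RHS = 8/3 ≠ 0, so the identity fails.
(For a valid weak derivative the identity must hold for EVERY test function, in particular this one. The failure shows v is NOT the weak derivative of u.)
Correct weak derivative would be u'(x) = 2*x - 1.


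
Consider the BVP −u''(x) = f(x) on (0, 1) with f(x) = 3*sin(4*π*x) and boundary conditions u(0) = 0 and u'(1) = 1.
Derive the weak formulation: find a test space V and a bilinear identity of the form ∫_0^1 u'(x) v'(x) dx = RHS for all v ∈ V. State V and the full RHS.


V = {v ∈ H^1(0, 1) : v(0) = 0} (test functions vanish at x = 0 where u is specified); weak form: ∫_0^1 u'v' dx = ∫_0^1 (3*sin(4*π*x)) v dx + v(1) for all v ∈ V.

Multiply both sides by a test function v and integrate from 0 to 1:
  ∫_0^1 −u''(x) v(x) dx = ∫_0^1 f(x) v(x) dx.
Integrate the LHS by parts once:
  ∫_0^1 −u'' v dx = −[u'(x) v(x)]_0^1 + ∫_0^1 u'(x) v'(x) dx.
Thus ∫_0^1 u'(x) v'(x) dx = ∫_0^1 f(x) v(x) dx + [u'(x) v(x)]_0^1.
Choose V so that boundary terms are either known or forced to vanish.
Mixed BC: u(0) = 0 (Dirichlet) and u'(1) = 1 (Neumann). Define V = {v ∈ H^1(0, 1) : v(0) = 0}. Then [u' v]_0^1 = u'(1)·v(1) − u'(0)·0 = v(1).
Weak formulation: find u (satisfying any essential BC) such that ∫_0^1 u'(x) v'(x) dx = ∫_0^1 f v dx + v(1) for all v ∈ V (Dirichlet at 0 absorbed into V; Neumann datum at x = 1 contributes the boundary term).
Substituting f(x) = 3*sin(4*π*x), the right-hand side is ∫_0^1 (3*sin(4*π*x)) v dx + v(1).


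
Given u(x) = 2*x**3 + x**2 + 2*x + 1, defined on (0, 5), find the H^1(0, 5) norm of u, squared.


||u||_{H^1}^2 = 1885300/21

The H^1 norm (squared) on an interval (0, L) is
  ||u||_{H^1}^2 = ∫_0^L u(x)^2 dx + ∫_0^L u'(x)^2 dx.
Compute u'(x) = 6*x**2 + 2*x + 2.
Then u(x)^2 = 4*x**6 + 4*x**5 + 9*x**4 + 8*x**3 + 6*x**2 + 4*x + 1 and u'(x)^2 = 36*x**4 + 24*x**3 + 28*x**2 + 8*x + 4.
Integrate each monomial from 0 to 5 using ∫_0^5 c·x^n dx = c·5^(n+1)/(n+1):
  ∫_0^5 u(x)^2 dx = ∫_0^5 (4*x^6 + 4*x^5 + 9*x^4 + 8*x^3 + 6*x^2 + 4*x + 1) dx. Term by term:
    ∫_0^5 4*x^6 dx = 312500/7;  ∫_0^5 4*x^5 dx = 31250/3;  ∫_0^5 9*x^4 dx = 5625;
    ∫_0^5 8*x^3 dx = 1250;  ∫_0^5 6*x^2 dx = 250;  ∫_0^5 4*x dx = 50;
    ∫_0^5 1 dx = 5.
  Sum: 312500/7 + 31250/3 + 5625 + 1250 + 250 + 50 + 5 = 1307030/21.
  ∫_0^5 u'(x)^2 dx = ∫_0^5 (36*x^4 + 24*x^3 + 28*x^2 + 8*x + 4) dx. Term by term:
    ∫_0^5 36*x^4 dx = 22500;  ∫_0^5 24*x^3 dx = 3750;  ∫_0^5 28*x^2 dx = 3500/3;
    ∫_0^5 8*x dx = 100;  ∫_0^5 4 dx = 20.
  Sum: 22500 + 3750 + 3500/3 + 100 + 20 = 82610/3.
Adding: ||u||_{H^1}^2 = 1307030/21 + 82610/3 = 1885300/21.


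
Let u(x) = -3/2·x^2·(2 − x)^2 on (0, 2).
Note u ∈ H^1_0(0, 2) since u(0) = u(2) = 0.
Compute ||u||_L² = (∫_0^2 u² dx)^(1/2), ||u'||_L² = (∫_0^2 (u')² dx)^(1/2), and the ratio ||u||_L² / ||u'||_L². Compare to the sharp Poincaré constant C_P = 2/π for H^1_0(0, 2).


||u||_L² / ||u'||_L² = sqrt(3)/3 < C_P = 2/π.

u(x) = -3/2·x^2·(2 − x)^2, so u'(x) = 6*x*(-x^2 + 3*x - 2).
u(x) = -3/2·x^2·(2 − x)^2 vanishes at x = 0 and x = 2, so u ∈ H^1_0(0, 2). Differentiate via the product rule and integrate the resulting polynomials term by term.
  ∫_0^2 u² dx = ∫_0^2 (9*x^8/4 - 18*x^7 + 54*x^6 - 72*x^5 + 36*x^4) dx. Term by term:
    ∫_0^2 9*x^8/4 dx = 128;  ∫_0^2 -18*x^7 dx = -576;  ∫_0^2 54*x^6 dx = 6912/7;
    ∫_0^2 -72*x^5 dx = -768;  ∫_0^2 36*x^4 dx = 1152/5.
  Sum: 128 − 576 + 6912/7 − 768 + 1152/5 = 64/35.
  ∫_0^2 (u')² dx = ∫_0^2 (36*x^6 - 216*x^5 + 468*x^4 - 432*x^3 + 144*x^2) dx. Term by term:
    ∫_0^2 36*x^6 dx = 4608/7;  ∫_0^2 -216*x^5 dx = -2304;  ∫_0^2 468*x^4 dx = 14976/5;
    ∫_0^2 -432*x^3 dx = -1728;  ∫_0^2 144*x^2 dx = 384.
  Sum: 4608/7 − 2304 + 14976/5 − 1728 + 384 = 192/35.
∫_0^2 u² dx = 64/35, so ||u||_L² = 8*sqrt(35)/35.
∫_0^2 (u')² dx = 192/35, so ||u'||_L² = 8*sqrt(105)/35.
Ratio ||u||_L² / ||u'||_L² = sqrt(3)/3.
Sharp Poincaré constant on H^1_0(0, 2) is C_P = L/π = 2/π, achieved by sin(π/2·x).
A polynomial bump cannot attain the sharp Poincaré constant (only the first sine eigenfunction does), so the ratio is strictly less than C_P, consistent with ||u||_L² ≤ C_P ||u'||_L².


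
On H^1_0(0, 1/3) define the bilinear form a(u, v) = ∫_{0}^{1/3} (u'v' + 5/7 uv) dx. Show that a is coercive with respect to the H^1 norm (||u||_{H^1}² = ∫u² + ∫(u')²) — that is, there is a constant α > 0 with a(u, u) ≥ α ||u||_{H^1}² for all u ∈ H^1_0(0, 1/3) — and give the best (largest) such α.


α = (5 + 63*π^2)/(7*(1 + 9*π^2))

Coercivity of a(·,·) on H^1_0(0, 1/3) means a(u, u) ≥ α ||u||_{H^1}² for every u ∈ H^1_0.
The interval has length L = 1/3, and Poincaré/coercivity depend only on L. Here a(u, u) = ∫(u')² + (5/7)·∫u².
Here 0 < c = 5/7 < 1. The condition a(u,u) ≥ α||u||_{H^1}² reads (1−α)∫(u')² ≥ (α−c)∫u². Any admissible α is ≤ 1 (rapidly oscillating u have ∫u²/∫(u')² → 0), and α = 1 would force 0 ≥ (1−c)∫u², impossible since c < 1; so 1−α > 0. By the sharp Poincaré inequality on H^1_0 of an interval of length L, ∫(u')² ≥ (π/L)²∫u² with equality for the first sine mode sin(π(x−x₀)/L) (x₀ the left endpoint), so the inequality holds for all u iff (1−α)(π/L)² ≥ α − c, i.e. α ≤ ((π/L)² + c)/((π/L)² + 1) = (1 + c(L/π)²)/(1 + (L/π)²). With (π/L)² = 9*π^2 and c = 5/7, the largest admissible constant is α = ((π/L)² + c)/((π/L)² + 1).
Simplifying, α = (5 + 63*π^2)/(7*(1 + 9*π^2)).


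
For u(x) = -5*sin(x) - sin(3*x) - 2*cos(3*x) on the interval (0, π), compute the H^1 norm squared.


||u||_{H^1(0,π)}^2 = 50*π

u'(x) = 6*sin(3*x) - 5*cos(x) - 3*cos(3*x).
Expand u² and (u')² and integrate term by term on (0, π), using: for integers n ≥ 1, ∫_0^π sin²(nx) dx = ∫_0^π cos²(nx) dx = π/2; for n ≠ n', ∫_0^π sin(nx)sin(n'x) dx = ∫_0^π cos(nx)cos(n'x) dx = 0; and by product-to-sum, ∫_0^π sin(nx)cos(n'x) dx = ½∫_0^π [sin((n+n')x) + sin((n−n')x)] dx, which is 0 when n+n' is even and 2n/(n²−n'²) when n+n' is odd (it need not vanish on (0, π)).
  u² squared terms: (-1)²·∫sin(3x)² dx = 1·π/2 = π/2;  (-5)²·∫sin(x)² dx = 25·π/2 = 25*π/2;  (-2)²·∫cos(3x)² dx = 4·π/2 = 2*π.
  u² cross terms: 2·(-1)·(-5)·∫sin(3x)·sin(x) dx = 10·(0) = 0;  2·(-1)·(-2)·∫sin(3x)·cos(3x) dx = 4·(0) = 0;  2·(-5)·(-2)·∫sin(x)·cos(3x) dx = 20·(0) = 0.
  So ∫_0^π u² dx = π/2 + 25*π/2 + 2*π + 0 + 0 + 0 = 15*π.
  (u')² squared terms: (-5)²·∫cos(x)² dx = 25·π/2 = 25*π/2;  (-3)²·∫cos(3x)² dx = 9·π/2 = 9*π/2;  (6)²·∫sin(3x)² dx = 36·π/2 = 18*π.
  (u')² cross terms: 2·(-5)·(-3)·∫cos(x)·cos(3x) dx = 30·(0) = 0;  2·(-5)·(6)·∫cos(x)·sin(3x) dx = -60·(0) = 0;  2·(-3)·(6)·∫cos(3x)·sin(3x) dx = -36·(0) = 0.
  So ∫_0^π (u')² dx = 25*π/2 + 9*π/2 + 18*π + 0 + 0 + 0 = 35*π.
||u||_{H^1}^2 = (15*π) + (35*π) = 50*π.
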